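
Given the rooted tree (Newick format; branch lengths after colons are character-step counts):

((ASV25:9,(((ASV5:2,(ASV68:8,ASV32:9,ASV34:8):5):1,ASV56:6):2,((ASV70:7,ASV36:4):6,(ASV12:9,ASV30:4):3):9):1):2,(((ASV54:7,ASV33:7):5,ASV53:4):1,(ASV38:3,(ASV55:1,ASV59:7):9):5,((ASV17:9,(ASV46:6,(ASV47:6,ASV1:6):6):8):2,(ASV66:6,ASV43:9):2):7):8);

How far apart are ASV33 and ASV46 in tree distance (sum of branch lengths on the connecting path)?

36

The path runs ASV33 → … → MRCA → … → ASV46; the MRCA is the node subtending (((ASV54,ASV33),ASV53),(ASV38,(ASV55,ASV59)),((ASV17,(ASV46,(ASV47,ASV1))),(ASV66,ASV43))).
Branch lengths along that path: 7 + 5 + 1 + 7 + 2 + 8 + 6 = 36.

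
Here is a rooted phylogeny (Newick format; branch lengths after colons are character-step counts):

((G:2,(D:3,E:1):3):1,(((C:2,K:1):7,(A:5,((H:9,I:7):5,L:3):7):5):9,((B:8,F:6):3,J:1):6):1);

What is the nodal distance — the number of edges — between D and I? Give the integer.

9

The MRCA of D and I is the root of the tree.
From D up to that node: 3 branches. From I up to the same node: 6 branches. Total: 3 + 6 = 9.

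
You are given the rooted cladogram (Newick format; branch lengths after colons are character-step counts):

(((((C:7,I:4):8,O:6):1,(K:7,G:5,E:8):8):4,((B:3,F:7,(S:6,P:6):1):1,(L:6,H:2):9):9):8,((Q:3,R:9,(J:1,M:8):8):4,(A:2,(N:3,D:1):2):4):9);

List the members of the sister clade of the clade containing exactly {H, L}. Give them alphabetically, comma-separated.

B, F, P, S

The clade containing exactly {H, L} attaches to the tree at the node subtending ((B,F,(S,P)),(L,H)).
The other lineage descending from that same node — the sister group — is (B,F,(S,P)); its 4 tips in alphabetical order are the answer.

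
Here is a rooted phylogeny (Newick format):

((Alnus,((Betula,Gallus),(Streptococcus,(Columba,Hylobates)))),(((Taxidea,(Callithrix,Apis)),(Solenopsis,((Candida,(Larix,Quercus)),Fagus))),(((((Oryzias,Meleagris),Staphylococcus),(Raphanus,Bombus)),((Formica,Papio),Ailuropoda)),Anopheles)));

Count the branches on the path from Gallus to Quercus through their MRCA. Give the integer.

11

The MRCA of Gallus and Quercus is the root of the tree.
From Gallus up to that node: 4 branches. From Quercus up to the same node: 7 branches. Total: 4 + 7 = 11.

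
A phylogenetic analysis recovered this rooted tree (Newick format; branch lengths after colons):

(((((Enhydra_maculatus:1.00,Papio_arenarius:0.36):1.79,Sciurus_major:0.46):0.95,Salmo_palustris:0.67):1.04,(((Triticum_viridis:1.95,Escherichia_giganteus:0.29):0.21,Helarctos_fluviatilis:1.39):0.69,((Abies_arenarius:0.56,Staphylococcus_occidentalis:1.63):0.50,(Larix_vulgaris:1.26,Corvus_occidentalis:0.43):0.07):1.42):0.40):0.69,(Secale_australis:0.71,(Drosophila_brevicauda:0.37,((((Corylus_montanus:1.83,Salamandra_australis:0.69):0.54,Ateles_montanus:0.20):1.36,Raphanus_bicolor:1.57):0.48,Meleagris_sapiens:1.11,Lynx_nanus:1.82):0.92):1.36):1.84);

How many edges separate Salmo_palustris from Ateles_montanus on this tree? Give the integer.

The MRCA of Salmo_palustris and Ateles_montanus is the root of the tree.
From Salmo_palustris up to that node: 3 branches. From Ateles_montanus up to the same node: 6 branches. Total: 3 + 6 = 9.

9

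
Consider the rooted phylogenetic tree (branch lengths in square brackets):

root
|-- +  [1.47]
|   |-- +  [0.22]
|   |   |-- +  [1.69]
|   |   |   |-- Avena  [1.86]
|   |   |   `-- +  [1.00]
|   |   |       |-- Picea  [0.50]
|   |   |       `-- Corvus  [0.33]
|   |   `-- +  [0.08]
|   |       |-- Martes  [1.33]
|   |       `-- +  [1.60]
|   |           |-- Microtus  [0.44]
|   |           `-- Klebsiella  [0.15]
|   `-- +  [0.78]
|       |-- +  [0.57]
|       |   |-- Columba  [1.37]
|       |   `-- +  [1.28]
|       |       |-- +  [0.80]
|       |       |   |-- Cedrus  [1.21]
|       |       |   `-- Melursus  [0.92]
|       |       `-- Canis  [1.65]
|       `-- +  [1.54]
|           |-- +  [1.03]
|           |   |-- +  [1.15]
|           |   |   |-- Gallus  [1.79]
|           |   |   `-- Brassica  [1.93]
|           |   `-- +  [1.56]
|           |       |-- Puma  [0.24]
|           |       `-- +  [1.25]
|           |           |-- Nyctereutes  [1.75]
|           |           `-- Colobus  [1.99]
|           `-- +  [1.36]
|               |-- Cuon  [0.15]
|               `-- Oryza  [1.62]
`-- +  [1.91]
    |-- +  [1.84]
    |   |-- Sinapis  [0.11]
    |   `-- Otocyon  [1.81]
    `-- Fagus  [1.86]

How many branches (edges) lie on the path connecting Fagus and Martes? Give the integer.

6

The MRCA of Fagus and Martes is the root of the tree.
From Fagus up to that node: 2 branches. From Martes up to the same node: 4 branches. Total: 2 + 4 = 6.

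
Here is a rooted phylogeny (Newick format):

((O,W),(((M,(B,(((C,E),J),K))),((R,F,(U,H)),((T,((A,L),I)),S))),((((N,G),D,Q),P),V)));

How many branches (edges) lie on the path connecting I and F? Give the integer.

The MRCA of I and F is the node subtending ((R,F,(U,H)),((T,((A,L),I)),S)).
From I up to that node: 4 branches. From F up to the same node: 2 branches. Total: 4 + 2 = 6.

6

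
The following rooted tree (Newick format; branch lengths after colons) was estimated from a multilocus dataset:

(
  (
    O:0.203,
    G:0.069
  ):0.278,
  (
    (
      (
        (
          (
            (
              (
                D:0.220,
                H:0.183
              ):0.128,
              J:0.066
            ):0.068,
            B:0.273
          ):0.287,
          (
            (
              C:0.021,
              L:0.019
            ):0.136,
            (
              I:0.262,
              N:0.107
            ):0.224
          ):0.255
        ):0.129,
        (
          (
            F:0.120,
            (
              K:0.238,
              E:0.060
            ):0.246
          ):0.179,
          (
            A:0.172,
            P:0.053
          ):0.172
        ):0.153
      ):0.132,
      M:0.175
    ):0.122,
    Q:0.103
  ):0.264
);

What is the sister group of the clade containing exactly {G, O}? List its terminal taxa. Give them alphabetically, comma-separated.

A, B, C, D, E, F, H, I, J, K, L, M, N, P, Q

The clade containing exactly {G, O} attaches directly to the root of the tree.
The other lineage descending from that same node — the sister group — is (((((((D,H),J),B),((C,L),(I,N))),((F,(K,E)),(A,P))),M),Q); its 15 tips in alphabetical order are the answer.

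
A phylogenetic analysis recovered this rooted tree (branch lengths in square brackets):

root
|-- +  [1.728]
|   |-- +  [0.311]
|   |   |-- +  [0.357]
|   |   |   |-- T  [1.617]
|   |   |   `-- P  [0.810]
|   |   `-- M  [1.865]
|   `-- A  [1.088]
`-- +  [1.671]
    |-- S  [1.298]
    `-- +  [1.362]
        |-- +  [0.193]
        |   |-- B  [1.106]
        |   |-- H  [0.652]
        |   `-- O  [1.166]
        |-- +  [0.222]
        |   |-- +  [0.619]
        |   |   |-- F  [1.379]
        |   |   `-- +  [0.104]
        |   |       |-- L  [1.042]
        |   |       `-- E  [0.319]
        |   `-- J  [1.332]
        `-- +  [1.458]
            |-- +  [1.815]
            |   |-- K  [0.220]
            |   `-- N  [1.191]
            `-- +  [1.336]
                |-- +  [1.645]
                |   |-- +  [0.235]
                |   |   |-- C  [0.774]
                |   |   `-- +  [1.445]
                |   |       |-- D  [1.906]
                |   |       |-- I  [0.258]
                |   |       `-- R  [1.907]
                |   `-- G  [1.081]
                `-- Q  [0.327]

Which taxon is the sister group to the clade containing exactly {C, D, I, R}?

The clade containing exactly {C, D, I, R} attaches to the tree at the node subtending ((C,(D,I,R)),G).
The other lineage descending from that same node — the sister group — is the single tip G.

G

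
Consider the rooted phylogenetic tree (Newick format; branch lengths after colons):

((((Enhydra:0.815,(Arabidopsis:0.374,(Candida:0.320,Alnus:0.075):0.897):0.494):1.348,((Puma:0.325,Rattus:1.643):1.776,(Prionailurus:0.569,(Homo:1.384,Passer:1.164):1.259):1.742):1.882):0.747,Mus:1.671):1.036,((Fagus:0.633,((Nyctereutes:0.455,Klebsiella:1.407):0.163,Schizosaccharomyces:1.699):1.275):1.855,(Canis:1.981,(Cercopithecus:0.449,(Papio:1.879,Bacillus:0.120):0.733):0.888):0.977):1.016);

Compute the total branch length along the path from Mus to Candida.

5.477

The path runs Mus → … → MRCA → … → Candida; the MRCA is the node subtending (((Enhydra,(Arabidopsis,(Candida,Alnus))),((Puma,Rattus),(Prionailurus,(Homo,Passer)))),Mus).
Branch lengths along that path: 1.671 + 0.747 + 1.348 + 0.494 + 0.897 + 0.320 = 5.477.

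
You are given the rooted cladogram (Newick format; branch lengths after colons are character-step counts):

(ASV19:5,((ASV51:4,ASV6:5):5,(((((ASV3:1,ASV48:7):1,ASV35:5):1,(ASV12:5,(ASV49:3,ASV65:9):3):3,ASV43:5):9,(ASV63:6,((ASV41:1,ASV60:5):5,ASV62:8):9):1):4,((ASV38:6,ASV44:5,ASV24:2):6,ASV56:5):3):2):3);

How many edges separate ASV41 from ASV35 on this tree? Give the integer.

The MRCA of ASV41 and ASV35 is the node subtending ((((ASV3,ASV48),ASV35),(ASV12,(ASV49,ASV65)),ASV43),(ASV63,((ASV41,ASV60),ASV62))).
From ASV41 up to that node: 4 branches. From ASV35 up to the same node: 3 branches. Total: 4 + 3 = 7.

7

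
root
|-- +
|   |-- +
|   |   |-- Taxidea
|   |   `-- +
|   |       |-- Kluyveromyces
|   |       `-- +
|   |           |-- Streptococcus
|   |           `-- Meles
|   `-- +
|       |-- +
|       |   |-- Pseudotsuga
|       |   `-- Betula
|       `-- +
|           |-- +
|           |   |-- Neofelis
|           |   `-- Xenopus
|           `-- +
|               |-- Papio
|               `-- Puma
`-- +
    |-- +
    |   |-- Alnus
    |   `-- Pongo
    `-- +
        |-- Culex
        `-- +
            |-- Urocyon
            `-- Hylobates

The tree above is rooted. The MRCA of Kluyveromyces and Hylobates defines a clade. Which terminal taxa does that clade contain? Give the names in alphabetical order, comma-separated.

Tracing Kluyveromyces: it sits inside (Kluyveromyces,(Streptococcus,Meles)).
Tracing Hylobates: it sits inside (Urocyon,Hylobates).
The smallest clade enclosing both is the whole tree (their MRCA is the root), so the answer is all 15 tips in alphabetical order.

Alnus, Betula, Culex, Hylobates, Kluyveromyces, Meles, Neofelis, Papio, Pongo, Pseudotsuga, Puma, Streptococcus, Taxidea, Urocyon, Xenopus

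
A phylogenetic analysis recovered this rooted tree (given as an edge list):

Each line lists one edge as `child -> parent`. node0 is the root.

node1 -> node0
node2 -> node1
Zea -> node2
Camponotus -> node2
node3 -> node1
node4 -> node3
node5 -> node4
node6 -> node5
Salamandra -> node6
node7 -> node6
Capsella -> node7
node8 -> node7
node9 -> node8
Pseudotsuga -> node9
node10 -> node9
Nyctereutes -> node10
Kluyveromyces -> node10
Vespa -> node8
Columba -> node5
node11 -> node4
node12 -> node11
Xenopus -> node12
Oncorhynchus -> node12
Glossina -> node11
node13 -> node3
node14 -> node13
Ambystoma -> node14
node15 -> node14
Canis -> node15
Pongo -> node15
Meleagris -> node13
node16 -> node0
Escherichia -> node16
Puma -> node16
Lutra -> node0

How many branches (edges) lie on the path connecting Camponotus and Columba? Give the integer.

The MRCA of Camponotus and Columba is the node subtending ((Zea,Camponotus),((((Salamandra,(Capsella,((Pseudotsuga,(Nyctereutes,Kluyveromyces)),Vespa))),Columba),((Xenopus,Oncorhynchus),Glossina)),((Ambystoma,(Canis,Pongo)),Meleagris))).
From Camponotus up to that node: 2 branches. From Columba up to the same node: 4 branches. Total: 2 + 4 = 6.

6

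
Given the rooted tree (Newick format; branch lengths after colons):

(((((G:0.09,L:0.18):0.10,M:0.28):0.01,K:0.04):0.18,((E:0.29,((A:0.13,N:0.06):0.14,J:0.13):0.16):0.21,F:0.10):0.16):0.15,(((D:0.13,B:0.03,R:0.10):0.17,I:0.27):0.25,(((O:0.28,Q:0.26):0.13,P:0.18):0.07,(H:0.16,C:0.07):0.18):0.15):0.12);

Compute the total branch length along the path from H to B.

0.94

The path runs H → … → MRCA → … → B; the MRCA is the node subtending (((D,B,R),I),(((O,Q),P),(H,C))).
Branch lengths along that path: 0.16 + 0.18 + 0.15 + 0.25 + 0.17 + 0.03 = 0.94.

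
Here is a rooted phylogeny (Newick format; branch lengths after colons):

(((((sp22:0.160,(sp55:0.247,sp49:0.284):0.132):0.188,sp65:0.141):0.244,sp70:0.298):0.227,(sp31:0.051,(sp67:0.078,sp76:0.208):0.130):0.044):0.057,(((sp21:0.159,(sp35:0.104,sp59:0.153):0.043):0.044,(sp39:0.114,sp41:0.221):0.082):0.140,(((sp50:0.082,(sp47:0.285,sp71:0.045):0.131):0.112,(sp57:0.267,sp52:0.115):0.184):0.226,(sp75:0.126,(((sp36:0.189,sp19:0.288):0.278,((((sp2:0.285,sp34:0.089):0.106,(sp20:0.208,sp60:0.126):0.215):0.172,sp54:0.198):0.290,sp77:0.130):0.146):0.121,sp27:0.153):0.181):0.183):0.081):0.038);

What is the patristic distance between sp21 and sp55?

1.476

The path runs sp21 → … → MRCA → … → sp55; the MRCA is the root of the tree.
Branch lengths along that path: 0.159 + 0.044 + 0.140 + 0.038 + 0.057 + 0.227 + 0.244 + 0.188 + 0.132 + 0.247 = 1.476.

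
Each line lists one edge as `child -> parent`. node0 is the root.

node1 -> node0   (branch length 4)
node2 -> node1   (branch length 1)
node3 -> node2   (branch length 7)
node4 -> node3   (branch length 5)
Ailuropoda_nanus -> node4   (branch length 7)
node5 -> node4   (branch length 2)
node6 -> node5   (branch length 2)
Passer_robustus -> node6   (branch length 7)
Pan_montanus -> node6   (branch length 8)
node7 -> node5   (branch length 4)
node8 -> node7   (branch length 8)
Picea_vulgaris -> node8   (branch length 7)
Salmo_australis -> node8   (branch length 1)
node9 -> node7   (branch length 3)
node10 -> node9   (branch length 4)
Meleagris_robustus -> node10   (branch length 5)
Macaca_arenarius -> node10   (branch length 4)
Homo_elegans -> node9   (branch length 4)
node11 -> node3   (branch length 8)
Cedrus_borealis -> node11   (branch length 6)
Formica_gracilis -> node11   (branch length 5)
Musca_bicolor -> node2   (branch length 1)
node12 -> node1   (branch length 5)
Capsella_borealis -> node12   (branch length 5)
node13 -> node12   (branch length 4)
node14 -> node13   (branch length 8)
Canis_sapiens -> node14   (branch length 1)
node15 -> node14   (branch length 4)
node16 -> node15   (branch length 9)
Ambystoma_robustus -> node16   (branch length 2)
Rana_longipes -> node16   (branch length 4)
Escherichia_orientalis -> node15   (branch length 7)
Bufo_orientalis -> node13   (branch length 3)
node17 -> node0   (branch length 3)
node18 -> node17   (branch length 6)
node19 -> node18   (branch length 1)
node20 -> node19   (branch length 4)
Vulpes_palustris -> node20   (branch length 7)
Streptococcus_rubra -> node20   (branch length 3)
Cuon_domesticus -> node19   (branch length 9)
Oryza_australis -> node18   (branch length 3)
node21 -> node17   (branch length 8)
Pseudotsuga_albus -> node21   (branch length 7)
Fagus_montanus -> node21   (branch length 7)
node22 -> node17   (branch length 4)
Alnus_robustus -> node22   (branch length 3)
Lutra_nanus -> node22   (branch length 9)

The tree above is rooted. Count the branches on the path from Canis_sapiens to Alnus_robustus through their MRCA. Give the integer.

8

The MRCA of Canis_sapiens and Alnus_robustus is the root of the tree.
From Canis_sapiens up to that node: 5 branches. From Alnus_robustus up to the same node: 3 branches. Total: 5 + 3 = 8.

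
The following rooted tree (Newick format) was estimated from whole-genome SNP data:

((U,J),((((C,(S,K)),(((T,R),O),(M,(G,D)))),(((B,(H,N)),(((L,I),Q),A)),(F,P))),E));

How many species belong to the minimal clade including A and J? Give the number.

21

The MRCA of A and J is the root, so the clade is the entire tree.
That clade contains 21 terminal taxa: A, B, C, D, E, F, G, H, I, J, K, L, M, N, O, P, Q, R, S, T, U.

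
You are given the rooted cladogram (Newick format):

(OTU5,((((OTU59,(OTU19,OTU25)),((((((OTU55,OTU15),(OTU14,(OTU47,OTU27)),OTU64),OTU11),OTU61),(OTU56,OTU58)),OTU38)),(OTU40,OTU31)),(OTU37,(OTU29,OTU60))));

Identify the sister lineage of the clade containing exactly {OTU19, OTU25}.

OTU59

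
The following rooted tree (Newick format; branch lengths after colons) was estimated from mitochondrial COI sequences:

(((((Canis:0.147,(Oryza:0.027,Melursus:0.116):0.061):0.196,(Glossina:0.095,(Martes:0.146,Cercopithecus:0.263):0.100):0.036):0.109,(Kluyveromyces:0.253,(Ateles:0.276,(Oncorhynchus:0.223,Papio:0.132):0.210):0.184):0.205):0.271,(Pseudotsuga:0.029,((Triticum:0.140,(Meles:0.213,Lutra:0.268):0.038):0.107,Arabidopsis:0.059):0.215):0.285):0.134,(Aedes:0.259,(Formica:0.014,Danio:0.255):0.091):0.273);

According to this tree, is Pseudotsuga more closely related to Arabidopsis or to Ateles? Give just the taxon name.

Arabidopsis

The MRCA of Pseudotsuga and Arabidopsis subtends (Pseudotsuga,((Triticum,(Meles,Lutra)),Arabidopsis)) (5 taxa).
The MRCA of Pseudotsuga and Ateles subtends ((((Canis,(Oryza,Melursus)),(Glossina,(Martes,Cercopithecus))),(Kluyveromyces,(Ateles,(Oncorhynchus,Papio)))),(Pseudotsuga,((Triticum,(Meles,Lutra)),Arabidopsis))) (15 taxa).
The first is nested inside the second, so Pseudotsuga shares a more recent common ancestor with Arabidopsis.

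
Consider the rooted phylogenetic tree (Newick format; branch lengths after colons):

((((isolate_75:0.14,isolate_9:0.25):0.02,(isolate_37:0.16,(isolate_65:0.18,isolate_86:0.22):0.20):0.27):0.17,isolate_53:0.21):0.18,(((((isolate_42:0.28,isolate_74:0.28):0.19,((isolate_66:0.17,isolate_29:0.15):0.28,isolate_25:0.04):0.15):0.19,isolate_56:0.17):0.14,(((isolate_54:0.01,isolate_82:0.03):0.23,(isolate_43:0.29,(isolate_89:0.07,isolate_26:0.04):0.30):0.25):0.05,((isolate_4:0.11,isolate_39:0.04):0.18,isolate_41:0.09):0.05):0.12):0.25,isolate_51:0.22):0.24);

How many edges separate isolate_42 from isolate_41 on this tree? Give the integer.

7

The MRCA of isolate_42 and isolate_41 is the node subtending ((((isolate_42,isolate_74),((isolate_66,isolate_29),isolate_25)),isolate_56),(((isolate_54,isolate_82),(isolate_43,(isolate_89,isolate_26))),((isolate_4,isolate_39),isolate_41))).
From isolate_42 up to that node: 4 branches. From isolate_41 up to the same node: 3 branches. Total: 4 + 3 = 7.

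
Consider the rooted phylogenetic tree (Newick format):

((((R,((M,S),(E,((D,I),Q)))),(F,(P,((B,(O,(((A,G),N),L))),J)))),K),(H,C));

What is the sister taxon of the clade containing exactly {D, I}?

The clade containing exactly {D, I} attaches to the tree at the node subtending ((D,I),Q).
The other lineage descending from that same node — the sister group — is the single tip Q.

Q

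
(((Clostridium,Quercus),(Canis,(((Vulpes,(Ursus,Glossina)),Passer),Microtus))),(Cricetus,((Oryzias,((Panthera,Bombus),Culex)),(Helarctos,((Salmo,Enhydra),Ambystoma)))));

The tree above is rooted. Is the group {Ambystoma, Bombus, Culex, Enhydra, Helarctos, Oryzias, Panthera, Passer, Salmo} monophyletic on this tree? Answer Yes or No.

No

The MRCA of the listed taxa is the root, so the smallest clade containing them is the whole tree.
That clade also contains Canis, Clostridium, Cricetus, Glossina, Microtus, Quercus, Ursus, Vulpes, which are not in the proposed group, so the group is not monophyletic.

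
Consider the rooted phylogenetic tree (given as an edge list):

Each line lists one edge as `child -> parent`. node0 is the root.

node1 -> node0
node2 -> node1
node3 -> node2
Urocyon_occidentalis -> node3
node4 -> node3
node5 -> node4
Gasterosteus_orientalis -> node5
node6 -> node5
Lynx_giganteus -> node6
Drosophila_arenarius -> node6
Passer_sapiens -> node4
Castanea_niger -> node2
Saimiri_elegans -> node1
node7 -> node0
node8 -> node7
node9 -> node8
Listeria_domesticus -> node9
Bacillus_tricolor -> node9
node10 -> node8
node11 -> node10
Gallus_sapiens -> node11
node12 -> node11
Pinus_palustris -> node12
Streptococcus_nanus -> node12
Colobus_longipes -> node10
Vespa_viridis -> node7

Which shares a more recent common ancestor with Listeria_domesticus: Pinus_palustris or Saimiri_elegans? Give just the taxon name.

The MRCA of Listeria_domesticus and Pinus_palustris subtends ((Listeria_domesticus,Bacillus_tricolor),((Gallus_sapiens,(Pinus_palustris,Streptococcus_nanus)),Colobus_longipes)) (6 taxa).
The MRCA of Listeria_domesticus and Saimiri_elegans is the root, subtending the entire tree (14 taxa).
The first is nested inside the second, so Listeria_domesticus shares a more recent common ancestor with Pinus_palustris.

Pinus_palustris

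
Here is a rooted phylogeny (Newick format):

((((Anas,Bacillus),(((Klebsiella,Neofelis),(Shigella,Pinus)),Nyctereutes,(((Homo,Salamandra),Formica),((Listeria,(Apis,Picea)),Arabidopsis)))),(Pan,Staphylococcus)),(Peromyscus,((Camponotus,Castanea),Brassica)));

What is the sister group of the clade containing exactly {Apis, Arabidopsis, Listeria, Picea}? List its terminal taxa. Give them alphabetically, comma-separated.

The clade containing exactly {Apis, Arabidopsis, Listeria, Picea} attaches to the tree at the node subtending (((Homo,Salamandra),Formica),((Listeria,(Apis,Picea)),Arabidopsis)).
The other lineage descending from that same node — the sister group — is ((Homo,Salamandra),Formica); its 3 tips in alphabetical order are the answer.

Formica, Homo, Salamandra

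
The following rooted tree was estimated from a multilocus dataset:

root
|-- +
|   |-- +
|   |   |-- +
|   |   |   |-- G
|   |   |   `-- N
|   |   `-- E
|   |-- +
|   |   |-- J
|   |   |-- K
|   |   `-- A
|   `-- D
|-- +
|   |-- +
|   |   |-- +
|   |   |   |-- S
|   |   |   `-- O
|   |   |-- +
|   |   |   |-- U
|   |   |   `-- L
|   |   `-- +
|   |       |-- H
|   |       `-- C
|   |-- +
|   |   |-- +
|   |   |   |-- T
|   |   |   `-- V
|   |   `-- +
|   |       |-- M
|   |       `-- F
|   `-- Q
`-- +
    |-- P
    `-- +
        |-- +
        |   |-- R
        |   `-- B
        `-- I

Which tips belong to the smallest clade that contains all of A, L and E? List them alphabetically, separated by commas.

Tracing A: it sits inside (J,K,A).
Tracing L: it sits inside (U,L).
Tracing E: it sits inside ((G,N),E).
The smallest clade enclosing all 3 is the whole tree (their MRCA is the root), so the answer is all 22 tips in alphabetical order.

A, B, C, D, E, F, G, H, I, J, K, L, M, N, O, P, Q, R, S, T, U, V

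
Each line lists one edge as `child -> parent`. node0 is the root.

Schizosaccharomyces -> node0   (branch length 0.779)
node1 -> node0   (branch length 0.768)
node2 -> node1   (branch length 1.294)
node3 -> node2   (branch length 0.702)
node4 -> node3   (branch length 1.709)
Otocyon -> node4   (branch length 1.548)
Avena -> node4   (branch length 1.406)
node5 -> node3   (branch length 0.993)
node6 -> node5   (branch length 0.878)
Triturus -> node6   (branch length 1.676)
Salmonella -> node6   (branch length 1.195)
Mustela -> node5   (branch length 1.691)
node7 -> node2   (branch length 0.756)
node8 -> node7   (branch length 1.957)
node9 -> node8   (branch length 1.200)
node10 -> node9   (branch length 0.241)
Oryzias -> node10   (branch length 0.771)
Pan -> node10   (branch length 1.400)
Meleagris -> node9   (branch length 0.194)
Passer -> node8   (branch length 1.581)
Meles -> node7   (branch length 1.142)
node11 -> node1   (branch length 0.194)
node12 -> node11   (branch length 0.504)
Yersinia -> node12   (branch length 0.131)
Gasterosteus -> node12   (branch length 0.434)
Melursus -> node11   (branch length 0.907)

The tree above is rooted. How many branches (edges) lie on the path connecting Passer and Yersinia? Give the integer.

7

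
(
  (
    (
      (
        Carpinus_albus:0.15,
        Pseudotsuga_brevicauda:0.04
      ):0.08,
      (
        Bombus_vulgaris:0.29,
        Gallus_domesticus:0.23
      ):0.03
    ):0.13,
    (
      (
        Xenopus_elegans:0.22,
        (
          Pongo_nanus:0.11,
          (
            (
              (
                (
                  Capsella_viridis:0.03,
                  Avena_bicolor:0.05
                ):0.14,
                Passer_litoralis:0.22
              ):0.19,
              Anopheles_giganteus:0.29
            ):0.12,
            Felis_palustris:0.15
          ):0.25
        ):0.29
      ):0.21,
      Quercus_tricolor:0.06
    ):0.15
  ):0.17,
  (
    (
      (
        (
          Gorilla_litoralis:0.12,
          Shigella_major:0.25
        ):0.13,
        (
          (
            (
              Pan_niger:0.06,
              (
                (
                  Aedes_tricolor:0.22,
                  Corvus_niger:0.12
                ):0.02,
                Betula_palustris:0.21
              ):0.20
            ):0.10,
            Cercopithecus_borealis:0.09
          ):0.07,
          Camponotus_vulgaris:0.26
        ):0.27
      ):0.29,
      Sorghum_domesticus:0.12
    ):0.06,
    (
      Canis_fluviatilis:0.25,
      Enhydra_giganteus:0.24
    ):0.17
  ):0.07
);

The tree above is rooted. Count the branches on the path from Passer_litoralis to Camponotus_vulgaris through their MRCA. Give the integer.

13

The MRCA of Passer_litoralis and Camponotus_vulgaris is the root of the tree.
From Passer_litoralis up to that node: 8 branches. From Camponotus_vulgaris up to the same node: 5 branches. Total: 8 + 5 = 13.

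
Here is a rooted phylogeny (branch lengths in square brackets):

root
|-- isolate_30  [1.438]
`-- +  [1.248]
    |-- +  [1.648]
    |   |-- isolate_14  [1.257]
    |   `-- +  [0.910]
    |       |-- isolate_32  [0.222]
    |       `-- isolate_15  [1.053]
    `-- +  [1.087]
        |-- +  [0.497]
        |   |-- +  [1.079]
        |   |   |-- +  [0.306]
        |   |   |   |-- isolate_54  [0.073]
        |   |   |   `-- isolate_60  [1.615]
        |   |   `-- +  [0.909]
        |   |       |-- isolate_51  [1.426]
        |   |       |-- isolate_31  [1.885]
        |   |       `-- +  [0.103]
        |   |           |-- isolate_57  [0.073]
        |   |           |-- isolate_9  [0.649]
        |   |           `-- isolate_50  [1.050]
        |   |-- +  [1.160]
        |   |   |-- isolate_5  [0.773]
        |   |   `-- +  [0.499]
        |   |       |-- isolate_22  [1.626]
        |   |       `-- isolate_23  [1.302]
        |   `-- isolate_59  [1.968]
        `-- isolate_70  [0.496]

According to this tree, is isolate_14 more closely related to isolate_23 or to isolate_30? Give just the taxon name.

isolate_23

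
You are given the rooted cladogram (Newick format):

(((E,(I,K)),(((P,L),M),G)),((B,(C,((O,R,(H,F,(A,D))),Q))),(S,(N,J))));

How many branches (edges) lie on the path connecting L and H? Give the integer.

The MRCA of L and H is the root of the tree.
From L up to that node: 5 branches. From H up to the same node: 7 branches. Total: 5 + 7 = 12.

12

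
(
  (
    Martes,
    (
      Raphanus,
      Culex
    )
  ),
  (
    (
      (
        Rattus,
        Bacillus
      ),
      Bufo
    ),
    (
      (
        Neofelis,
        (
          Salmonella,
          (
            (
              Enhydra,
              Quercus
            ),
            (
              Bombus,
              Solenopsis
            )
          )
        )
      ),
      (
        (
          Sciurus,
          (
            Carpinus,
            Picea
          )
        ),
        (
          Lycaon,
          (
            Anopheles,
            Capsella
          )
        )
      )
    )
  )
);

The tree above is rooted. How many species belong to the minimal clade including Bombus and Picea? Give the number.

The MRCA of Bombus and Picea is the node subtending ((Neofelis,(Salmonella,((Enhydra,Quercus),(Bombus,Solenopsis)))),((Sciurus,(Carpinus,Picea)),(Lycaon,(Anopheles,Capsella)))).
That clade contains 12 terminal taxa: Anopheles, Bombus, Capsella, Carpinus, Enhydra, Lycaon, Neofelis, Picea, Quercus, Salmonella, Sciurus, Solenopsis.

12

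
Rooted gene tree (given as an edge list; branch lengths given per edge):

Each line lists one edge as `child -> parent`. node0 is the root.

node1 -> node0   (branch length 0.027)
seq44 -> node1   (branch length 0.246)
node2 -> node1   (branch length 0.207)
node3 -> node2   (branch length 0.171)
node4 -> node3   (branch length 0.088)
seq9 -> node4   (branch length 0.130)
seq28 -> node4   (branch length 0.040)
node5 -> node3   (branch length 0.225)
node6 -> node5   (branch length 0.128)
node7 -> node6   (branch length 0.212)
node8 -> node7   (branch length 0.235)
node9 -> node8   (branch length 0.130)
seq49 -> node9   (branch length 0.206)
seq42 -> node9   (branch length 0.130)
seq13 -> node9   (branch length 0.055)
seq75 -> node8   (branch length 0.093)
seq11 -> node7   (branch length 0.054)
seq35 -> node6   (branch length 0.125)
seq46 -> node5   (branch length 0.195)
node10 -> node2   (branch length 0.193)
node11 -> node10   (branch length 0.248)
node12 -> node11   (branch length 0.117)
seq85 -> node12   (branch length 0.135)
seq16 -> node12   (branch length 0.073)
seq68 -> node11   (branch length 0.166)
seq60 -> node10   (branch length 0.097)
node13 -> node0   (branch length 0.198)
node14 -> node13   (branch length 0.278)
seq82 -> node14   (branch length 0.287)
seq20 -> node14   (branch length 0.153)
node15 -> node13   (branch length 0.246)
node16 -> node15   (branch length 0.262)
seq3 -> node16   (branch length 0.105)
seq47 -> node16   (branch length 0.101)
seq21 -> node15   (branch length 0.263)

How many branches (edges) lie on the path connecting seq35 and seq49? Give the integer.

5

The MRCA of seq35 and seq49 is the node subtending ((((seq49,seq42,seq13),seq75),seq11),seq35).
From seq35 up to that node: 1 branch. From seq49 up to the same node: 4 branches. Total: 1 + 4 = 5.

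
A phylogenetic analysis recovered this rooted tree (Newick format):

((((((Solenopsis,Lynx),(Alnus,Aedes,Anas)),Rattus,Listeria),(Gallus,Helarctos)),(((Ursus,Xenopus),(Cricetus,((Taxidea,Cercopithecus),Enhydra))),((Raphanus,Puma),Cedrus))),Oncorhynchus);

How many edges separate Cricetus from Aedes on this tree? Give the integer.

9

The MRCA of Cricetus and Aedes is the node subtending (((((Solenopsis,Lynx),(Alnus,Aedes,Anas)),Rattus,Listeria),(Gallus,Helarctos)),(((Ursus,Xenopus),(Cricetus,((Taxidea,Cercopithecus),Enhydra))),((Raphanus,Puma),Cedrus))).
From Cricetus up to that node: 4 branches. From Aedes up to the same node: 5 branches. Total: 4 + 5 = 9.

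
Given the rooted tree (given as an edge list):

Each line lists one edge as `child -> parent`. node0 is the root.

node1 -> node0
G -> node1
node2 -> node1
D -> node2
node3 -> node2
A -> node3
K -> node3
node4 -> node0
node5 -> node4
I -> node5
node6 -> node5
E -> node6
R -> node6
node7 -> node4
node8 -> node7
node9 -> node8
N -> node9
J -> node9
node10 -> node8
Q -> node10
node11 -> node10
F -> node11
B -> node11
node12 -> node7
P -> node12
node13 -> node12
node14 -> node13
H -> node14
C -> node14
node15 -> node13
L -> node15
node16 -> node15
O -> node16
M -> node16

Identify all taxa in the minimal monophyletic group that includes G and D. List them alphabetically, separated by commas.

A, D, G, K

Tracing G: it sits inside (G,(D,(A,K))).
Tracing D: it sits inside (D,(A,K)).
The smallest clade enclosing both is (G,(D,(A,K))); the answer is its 4 terminal taxa in alphabetical order.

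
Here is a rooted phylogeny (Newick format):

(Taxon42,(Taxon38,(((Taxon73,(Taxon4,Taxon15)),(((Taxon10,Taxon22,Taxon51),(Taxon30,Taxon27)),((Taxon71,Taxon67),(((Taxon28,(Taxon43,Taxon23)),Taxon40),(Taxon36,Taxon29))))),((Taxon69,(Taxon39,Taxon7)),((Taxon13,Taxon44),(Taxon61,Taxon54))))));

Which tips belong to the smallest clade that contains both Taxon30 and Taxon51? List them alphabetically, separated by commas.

Tracing Taxon30: it sits inside (Taxon30,Taxon27).
Tracing Taxon51: it sits inside (Taxon10,Taxon22,Taxon51).
The smallest clade enclosing both is ((Taxon10,Taxon22,Taxon51),(Taxon30,Taxon27)); the answer is its 5 terminal taxa in alphabetical order.

Taxon10, Taxon22, Taxon27, Taxon30, Taxon51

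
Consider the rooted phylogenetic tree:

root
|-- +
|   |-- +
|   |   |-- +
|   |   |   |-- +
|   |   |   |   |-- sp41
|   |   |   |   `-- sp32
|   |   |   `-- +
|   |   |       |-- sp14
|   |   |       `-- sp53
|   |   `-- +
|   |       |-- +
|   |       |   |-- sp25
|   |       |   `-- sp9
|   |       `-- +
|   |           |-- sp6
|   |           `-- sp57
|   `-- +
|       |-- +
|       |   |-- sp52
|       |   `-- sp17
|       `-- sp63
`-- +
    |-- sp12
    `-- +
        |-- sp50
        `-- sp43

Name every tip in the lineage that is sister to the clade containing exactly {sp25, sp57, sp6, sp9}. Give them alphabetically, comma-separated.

sp14, sp32, sp41, sp53

The clade containing exactly {sp25, sp57, sp6, sp9} attaches to the tree at the node subtending (((sp41,sp32),(sp14,sp53)),((sp25,sp9),(sp6,sp57))).
The other lineage descending from that same node — the sister group — is ((sp41,sp32),(sp14,sp53)); its 4 tips in alphabetical order are the answer.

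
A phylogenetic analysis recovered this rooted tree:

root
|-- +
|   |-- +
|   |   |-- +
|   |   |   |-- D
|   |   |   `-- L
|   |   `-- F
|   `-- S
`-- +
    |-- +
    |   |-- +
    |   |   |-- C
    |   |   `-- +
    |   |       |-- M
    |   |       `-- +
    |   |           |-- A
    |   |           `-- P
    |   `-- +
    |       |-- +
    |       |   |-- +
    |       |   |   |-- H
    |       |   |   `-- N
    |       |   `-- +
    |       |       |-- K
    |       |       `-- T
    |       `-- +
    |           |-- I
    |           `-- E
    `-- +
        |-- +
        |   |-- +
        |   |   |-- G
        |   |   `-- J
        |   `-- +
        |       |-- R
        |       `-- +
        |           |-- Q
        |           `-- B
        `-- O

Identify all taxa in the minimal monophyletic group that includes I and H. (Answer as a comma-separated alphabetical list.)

Tracing I: it sits inside (I,E).
Tracing H: it sits inside (H,N).
The smallest clade enclosing both is (((H,N),(K,T)),(I,E)); the answer is its 6 terminal taxa in alphabetical order.

E, H, I, K, N, T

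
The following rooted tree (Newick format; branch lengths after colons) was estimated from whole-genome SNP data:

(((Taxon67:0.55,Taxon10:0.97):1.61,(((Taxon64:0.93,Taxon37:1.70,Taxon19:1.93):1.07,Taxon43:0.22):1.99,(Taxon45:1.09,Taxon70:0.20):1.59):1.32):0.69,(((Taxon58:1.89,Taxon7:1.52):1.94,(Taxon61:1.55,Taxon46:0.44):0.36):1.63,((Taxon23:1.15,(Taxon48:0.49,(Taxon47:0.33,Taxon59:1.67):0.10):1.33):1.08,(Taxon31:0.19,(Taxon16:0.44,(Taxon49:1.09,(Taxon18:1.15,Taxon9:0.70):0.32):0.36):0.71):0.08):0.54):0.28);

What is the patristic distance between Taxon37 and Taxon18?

The path runs Taxon37 → … → MRCA → … → Taxon18; the MRCA is the root of the tree.
Branch lengths along that path: 1.70 + 1.07 + 1.99 + 1.32 + 0.69 + 0.28 + 0.54 + 0.08 + 0.71 + 0.36 + 0.32 + 1.15 = 10.21.

10.21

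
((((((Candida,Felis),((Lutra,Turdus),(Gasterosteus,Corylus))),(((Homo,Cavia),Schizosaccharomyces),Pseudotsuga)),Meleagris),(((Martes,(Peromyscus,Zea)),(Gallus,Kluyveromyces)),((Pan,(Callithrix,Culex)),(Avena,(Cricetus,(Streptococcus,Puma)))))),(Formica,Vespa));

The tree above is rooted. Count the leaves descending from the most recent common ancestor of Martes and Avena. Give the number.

The MRCA of Martes and Avena is the node subtending (((Martes,(Peromyscus,Zea)),(Gallus,Kluyveromyces)),((Pan,(Callithrix,Culex)),(Avena,(Cricetus,(Streptococcus,Puma))))).
That clade contains 12 terminal taxa: Avena, Callithrix, Cricetus, Culex, Gallus, Kluyveromyces, Martes, Pan, Peromyscus, Puma, Streptococcus, Zea.

12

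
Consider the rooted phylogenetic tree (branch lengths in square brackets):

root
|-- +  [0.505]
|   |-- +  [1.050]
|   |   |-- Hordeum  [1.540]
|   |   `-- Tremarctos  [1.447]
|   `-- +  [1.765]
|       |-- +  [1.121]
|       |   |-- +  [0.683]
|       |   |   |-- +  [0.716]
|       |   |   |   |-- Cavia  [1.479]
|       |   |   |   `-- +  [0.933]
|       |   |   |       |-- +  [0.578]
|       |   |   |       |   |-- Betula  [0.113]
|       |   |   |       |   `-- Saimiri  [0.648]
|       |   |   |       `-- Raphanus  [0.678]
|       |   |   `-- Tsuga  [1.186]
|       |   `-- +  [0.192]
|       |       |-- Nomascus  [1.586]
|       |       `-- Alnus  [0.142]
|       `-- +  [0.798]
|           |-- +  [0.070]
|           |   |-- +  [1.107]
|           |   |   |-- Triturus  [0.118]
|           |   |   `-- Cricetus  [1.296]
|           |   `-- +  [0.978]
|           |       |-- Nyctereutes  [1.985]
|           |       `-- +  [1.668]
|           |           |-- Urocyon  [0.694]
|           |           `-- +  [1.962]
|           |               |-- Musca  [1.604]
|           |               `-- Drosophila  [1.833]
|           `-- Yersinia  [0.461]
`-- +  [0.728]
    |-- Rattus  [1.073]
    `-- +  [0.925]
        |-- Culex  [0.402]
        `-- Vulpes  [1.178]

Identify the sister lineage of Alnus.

Alnus attaches to the tree at the node subtending (Nomascus,Alnus).
The other lineage descending from that same node — the sister group — is the single tip Nomascus.

Nomascus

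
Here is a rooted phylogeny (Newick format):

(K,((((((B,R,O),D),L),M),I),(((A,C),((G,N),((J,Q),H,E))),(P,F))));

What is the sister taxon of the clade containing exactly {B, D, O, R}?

L

The clade containing exactly {B, D, O, R} attaches to the tree at the node subtending (((B,R,O),D),L).
The other lineage descending from that same node — the sister group — is the single tip L.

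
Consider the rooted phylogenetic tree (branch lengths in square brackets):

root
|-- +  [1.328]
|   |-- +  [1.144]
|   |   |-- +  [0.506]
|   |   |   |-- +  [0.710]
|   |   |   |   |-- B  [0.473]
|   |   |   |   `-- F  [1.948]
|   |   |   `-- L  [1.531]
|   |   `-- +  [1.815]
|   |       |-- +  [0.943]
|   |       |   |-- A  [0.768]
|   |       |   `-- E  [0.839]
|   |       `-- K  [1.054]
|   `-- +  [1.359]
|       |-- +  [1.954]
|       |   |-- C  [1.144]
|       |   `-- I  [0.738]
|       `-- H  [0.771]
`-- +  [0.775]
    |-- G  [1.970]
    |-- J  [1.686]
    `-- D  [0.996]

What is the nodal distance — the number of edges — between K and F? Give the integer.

5

The MRCA of K and F is the node subtending (((B,F),L),((A,E),K)).
From K up to that node: 2 branches. From F up to the same node: 3 branches. Total: 2 + 3 = 5.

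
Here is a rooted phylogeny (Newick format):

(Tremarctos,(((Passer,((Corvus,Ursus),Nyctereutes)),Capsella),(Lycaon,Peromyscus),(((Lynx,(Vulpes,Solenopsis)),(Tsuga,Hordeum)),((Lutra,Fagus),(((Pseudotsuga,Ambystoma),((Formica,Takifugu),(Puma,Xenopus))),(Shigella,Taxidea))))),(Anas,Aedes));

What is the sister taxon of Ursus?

Corvus

Ursus attaches to the tree at the node subtending (Corvus,Ursus).
The other lineage descending from that same node — the sister group — is the single tip Corvus.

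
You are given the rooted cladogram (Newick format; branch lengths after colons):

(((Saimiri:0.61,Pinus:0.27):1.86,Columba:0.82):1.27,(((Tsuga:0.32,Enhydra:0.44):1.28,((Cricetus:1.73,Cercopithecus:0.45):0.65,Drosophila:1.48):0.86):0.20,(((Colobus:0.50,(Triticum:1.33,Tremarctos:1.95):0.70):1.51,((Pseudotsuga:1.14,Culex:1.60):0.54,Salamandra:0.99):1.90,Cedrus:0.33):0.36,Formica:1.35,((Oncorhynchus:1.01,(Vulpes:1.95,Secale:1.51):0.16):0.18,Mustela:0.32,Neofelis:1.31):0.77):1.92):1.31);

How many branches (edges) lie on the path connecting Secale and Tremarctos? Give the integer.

The MRCA of Secale and Tremarctos is the node subtending (((Colobus,(Triticum,Tremarctos)),((Pseudotsuga,Culex),Salamandra),Cedrus),Formica,((Oncorhynchus,(Vulpes,Secale)),Mustela,Neofelis)).
From Secale up to that node: 4 branches. From Tremarctos up to the same node: 4 branches. Total: 4 + 4 = 8.

8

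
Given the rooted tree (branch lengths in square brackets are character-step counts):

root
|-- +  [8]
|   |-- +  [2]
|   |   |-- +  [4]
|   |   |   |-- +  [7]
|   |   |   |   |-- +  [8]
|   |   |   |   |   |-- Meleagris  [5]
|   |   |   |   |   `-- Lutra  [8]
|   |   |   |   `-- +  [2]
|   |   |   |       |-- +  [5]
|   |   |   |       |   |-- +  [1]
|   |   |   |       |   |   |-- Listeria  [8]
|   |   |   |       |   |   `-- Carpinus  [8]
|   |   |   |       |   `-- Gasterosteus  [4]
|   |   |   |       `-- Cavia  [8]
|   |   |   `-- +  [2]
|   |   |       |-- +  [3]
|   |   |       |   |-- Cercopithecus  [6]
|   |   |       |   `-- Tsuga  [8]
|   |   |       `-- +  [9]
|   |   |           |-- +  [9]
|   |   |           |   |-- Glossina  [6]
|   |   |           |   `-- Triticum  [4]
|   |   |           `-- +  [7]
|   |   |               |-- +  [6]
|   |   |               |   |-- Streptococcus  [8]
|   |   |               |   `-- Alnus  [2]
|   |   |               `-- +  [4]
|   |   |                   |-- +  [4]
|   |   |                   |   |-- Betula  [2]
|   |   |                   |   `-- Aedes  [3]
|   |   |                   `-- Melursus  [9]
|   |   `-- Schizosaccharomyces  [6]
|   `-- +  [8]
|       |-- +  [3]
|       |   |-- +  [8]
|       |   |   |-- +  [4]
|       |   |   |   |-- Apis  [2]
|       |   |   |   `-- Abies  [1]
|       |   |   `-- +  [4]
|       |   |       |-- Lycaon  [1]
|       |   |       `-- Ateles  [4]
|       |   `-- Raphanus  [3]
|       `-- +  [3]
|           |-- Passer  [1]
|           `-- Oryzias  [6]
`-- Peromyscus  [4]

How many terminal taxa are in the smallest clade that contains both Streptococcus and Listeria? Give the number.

The MRCA of Streptococcus and Listeria is the node subtending (((Meleagris,Lutra),(((Listeria,Carpinus),Gasterosteus),Cavia)),((Cercopithecus,Tsuga),((Glossina,Triticum),((Streptococcus,Alnus),((Betula,Aedes),Melursus))))).
That clade contains 15 terminal taxa: Aedes, Alnus, Betula, Carpinus, Cavia, Cercopithecus, Gasterosteus, Glossina, Listeria, Lutra, Meleagris, Melursus, Streptococcus, Triticum, Tsuga.

15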